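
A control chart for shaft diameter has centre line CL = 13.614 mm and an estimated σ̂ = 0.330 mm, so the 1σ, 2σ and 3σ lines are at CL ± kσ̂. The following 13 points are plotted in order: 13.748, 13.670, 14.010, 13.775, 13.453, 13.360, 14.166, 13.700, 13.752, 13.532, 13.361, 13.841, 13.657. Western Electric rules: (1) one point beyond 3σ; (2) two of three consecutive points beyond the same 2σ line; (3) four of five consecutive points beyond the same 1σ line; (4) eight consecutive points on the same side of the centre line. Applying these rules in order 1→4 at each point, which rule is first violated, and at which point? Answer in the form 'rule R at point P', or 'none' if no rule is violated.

none

Zone of each point (C = within 1σ̂, B = 1σ̂–2σ̂, A = 2σ̂–3σ̂, * = beyond 3σ̂; sign = side of CL): 1:+C, 2:+C, 3:+B, 4:+C, 5:-C, 6:-C, 7:+B, 8:+C, 9:+C, 10:-C, 11:-C, 12:+C, 13:+C
No rule fires across all 13 points.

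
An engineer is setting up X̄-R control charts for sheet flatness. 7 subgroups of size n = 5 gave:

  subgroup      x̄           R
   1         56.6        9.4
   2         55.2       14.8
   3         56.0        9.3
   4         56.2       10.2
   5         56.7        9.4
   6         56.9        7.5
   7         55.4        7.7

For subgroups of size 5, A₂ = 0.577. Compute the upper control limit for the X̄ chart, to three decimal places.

61.773

X̄̄ = (56.6 + 55.2 + 56.0 + 56.2 + 56.7 + 56.9 + 55.4) / 7 = 393.0000 / 7 = 56.1429
R̄ = (9.4 + 14.8 + 9.3 + 10.2 + 9.4 + 7.5 + 7.7) / 7 = 68.3000 / 7 = 9.7571
UCL = X̄̄ + A₂·R̄ = 56.1429 + 0.577 × 9.7571 = 61.7727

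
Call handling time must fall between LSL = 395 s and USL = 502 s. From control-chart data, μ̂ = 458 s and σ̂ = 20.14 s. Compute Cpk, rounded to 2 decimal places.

0.73

Cpu = (USL − μ̂) / (3σ̂) = (502 − 458) / (3 × 20.14) = 0.7282; Cpl = (μ̂ − LSL) / (3σ̂) = (458 − 395) / (3 × 20.14) = 1.0427; Cpk = min(Cpu, Cpl) = 0.7282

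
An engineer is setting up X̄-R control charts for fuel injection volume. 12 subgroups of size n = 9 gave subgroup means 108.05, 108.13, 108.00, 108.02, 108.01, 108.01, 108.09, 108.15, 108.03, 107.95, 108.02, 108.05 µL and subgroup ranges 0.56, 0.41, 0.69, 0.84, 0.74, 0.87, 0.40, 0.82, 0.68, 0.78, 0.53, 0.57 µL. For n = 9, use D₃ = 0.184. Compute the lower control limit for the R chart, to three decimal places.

R̄ = (0.56 + 0.41 + 0.69 + 0.84 + 0.74 + 0.87 + 0.40 + 0.82 + 0.68 + 0.78 + 0.53 + 0.57) / 12 = 7.8900 / 12 = 0.6575
LCL_R = D₃·R̄ = 0.184 × 0.6575 = 0.1210

0.121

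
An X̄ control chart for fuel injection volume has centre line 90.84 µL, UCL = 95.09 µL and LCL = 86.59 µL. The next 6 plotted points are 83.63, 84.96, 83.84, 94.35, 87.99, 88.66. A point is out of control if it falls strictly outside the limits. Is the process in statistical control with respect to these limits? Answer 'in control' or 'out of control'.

out of control

Compare each point to [86.59, 95.09]: sample 1 = 83.63 < LCL; sample 2 = 84.96 < LCL; sample 3 = 83.84 < LCL.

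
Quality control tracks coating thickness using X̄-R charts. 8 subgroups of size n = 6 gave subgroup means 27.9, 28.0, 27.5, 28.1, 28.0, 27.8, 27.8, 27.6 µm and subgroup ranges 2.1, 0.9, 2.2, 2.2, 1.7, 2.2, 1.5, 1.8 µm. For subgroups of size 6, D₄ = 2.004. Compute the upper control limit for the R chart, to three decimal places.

3.657

R̄ = (2.1 + 0.9 + 2.2 + 2.2 + 1.7 + 2.2 + 1.5 + 1.8) / 8 = 14.6000 / 8 = 1.8250
UCL_R = D₄·R̄ = 2.004 × 1.8250 = 3.6573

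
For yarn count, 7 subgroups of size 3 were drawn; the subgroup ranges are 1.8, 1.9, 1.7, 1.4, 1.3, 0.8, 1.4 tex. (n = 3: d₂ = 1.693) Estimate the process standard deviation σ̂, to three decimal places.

R̄ = (1.8 + 1.9 + 1.7 + 1.4 + 1.3 + 0.8 + 1.4) / 7 = 1.4714
σ̂ = R̄ / d₂ = 1.4714 / 1.693 = 0.8691

0.869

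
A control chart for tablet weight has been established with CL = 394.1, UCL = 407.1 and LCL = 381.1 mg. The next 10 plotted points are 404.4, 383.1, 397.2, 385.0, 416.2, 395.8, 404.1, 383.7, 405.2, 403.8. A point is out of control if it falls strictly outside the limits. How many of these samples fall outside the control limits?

Compare each point to [381.1, 407.1]: sample 5 = 416.2 > UCL.

1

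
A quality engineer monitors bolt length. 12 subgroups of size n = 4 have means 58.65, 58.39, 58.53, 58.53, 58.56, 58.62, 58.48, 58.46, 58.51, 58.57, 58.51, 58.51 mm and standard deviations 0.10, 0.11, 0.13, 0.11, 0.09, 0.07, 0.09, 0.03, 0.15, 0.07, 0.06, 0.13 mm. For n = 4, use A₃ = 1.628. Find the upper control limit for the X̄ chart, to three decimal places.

58.681

X̄̄ = (58.65 + 58.39 + 58.53 + 58.53 + 58.56 + 58.62 + 58.48 + 58.46 + 58.51 + 58.57 + 58.51 + 58.51) / 12 = 58.5267
s̄ = (0.10 + 0.11 + 0.13 + 0.11 + 0.09 + 0.07 + 0.09 + 0.03 + 0.15 + 0.07 + 0.06 + 0.13) / 12 = 0.0950
UCL = X̄̄ + A₃·s̄ = 58.5267 + 1.628 × 0.0950 = 58.6813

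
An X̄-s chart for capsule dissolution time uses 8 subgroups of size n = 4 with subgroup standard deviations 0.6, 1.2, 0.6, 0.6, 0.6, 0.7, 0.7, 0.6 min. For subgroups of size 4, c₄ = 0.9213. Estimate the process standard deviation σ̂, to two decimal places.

s̄ = (0.6 + 1.2 + 0.6 + 0.6 + 0.6 + 0.7 + 0.7 + 0.6) / 8 = 0.7000
σ̂ = s̄ / c₄ = 0.7000 / 0.9213 = 0.7598

0.76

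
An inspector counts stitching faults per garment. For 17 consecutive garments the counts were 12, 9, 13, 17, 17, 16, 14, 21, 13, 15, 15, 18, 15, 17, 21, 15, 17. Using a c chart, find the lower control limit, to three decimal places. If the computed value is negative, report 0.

c̄ = (12 + 9 + 13 + 17 + 17 + 16 + 14 + 21 + 13 + 15 + 15 + 18 + 15 + 17 + 21 + 15 + 17) / 17 = 265 / 17 = 15.5882
LCL = c̄ − 3√c̄ = 15.5882 − 3 × 3.9482 = 3.7437

3.744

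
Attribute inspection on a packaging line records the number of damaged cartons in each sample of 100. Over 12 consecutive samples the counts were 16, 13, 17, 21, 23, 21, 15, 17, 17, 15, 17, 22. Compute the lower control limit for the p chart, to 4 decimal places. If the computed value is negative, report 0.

0.0635

p̄ = Σdᵢ / (k·n) = 214 / (12 × 100) = 0.17833
LCL = p̄ − 3·√(p̄(1−p̄)/n) = 0.17833 − 3 × 0.03828 = 0.06350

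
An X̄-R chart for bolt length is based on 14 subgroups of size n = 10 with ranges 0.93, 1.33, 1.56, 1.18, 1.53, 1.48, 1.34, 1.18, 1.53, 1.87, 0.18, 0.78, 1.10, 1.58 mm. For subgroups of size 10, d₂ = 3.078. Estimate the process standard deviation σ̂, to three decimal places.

R̄ = (0.93 + 1.33 + 1.56 + 1.18 + 1.53 + 1.48 + 1.34 + 1.18 + 1.53 + 1.87 + 0.18 + 0.78 + 1.10 + 1.58) / 14 = 1.2550
σ̂ = R̄ / d₂ = 1.2550 / 3.078 = 0.4077

0.408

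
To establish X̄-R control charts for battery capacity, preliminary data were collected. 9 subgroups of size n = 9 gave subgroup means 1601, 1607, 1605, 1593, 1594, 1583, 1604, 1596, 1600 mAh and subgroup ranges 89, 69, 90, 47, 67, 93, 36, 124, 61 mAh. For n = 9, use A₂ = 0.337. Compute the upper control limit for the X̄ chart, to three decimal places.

X̄̄ = (1601 + 1607 + 1605 + 1593 + 1594 + 1583 + 1604 + 1596 + 1600) / 9 = 14383.0000 / 9 = 1598.1111
R̄ = (89 + 69 + 90 + 47 + 67 + 93 + 36 + 124 + 61) / 9 = 676.0000 / 9 = 75.1111
UCL = X̄̄ + A₂·R̄ = 1598.1111 + 0.337 × 75.1111 = 1623.4236

1623.424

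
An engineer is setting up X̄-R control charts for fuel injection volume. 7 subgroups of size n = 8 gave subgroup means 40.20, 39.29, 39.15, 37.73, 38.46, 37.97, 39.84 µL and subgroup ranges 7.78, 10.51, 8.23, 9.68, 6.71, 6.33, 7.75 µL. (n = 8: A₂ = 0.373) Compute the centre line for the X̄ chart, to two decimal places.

X̄̄ = (40.20 + 39.29 + 39.15 + 37.73 + 38.46 + 37.97 + 39.84) / 7 = 272.6400 / 7 = 38.9486
CL = X̄̄ = 38.9486

38.95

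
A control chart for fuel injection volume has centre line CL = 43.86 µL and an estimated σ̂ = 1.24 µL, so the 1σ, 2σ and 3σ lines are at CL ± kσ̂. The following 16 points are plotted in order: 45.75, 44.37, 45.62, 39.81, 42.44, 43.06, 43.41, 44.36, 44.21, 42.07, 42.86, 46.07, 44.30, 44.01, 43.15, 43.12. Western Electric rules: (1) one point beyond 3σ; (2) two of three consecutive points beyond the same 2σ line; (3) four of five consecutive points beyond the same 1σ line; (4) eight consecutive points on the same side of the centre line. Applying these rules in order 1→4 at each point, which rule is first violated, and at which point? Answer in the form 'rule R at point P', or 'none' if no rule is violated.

rule 1 at point 4

Zone of each point (C = within 1σ̂, B = 1σ̂–2σ̂, A = 2σ̂–3σ̂, * = beyond 3σ̂; sign = side of CL): 1:+B, 2:+C, 3:+B, 4:-*, 5:-B, 6:-C, 7:-C, 8:+C, 9:+C, 10:-B, 11:-C, 12:+B, 13:+C, 14:+C, 15:-C, 16:-C
Rule 1 (one point beyond the 3σ limits) is satisfied at point 4.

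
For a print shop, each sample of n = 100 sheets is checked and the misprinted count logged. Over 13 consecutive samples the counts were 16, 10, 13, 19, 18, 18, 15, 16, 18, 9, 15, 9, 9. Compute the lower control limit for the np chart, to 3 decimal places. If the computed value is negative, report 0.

p̄ = Σdᵢ / (k·n) = 185 / (13 × 100) = 0.14231
LCL = np̄ − 3·√(np̄(1−p̄)) = 14.2308 − 3 × 3.4937 = 3.7498

3.750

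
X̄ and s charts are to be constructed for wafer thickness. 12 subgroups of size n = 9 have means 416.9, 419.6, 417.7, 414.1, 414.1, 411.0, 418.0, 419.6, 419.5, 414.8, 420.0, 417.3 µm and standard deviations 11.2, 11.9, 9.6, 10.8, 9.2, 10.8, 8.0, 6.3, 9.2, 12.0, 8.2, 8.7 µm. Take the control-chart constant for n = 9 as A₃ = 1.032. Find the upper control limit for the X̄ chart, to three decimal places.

X̄̄ = (416.9 + 419.6 + 417.7 + 414.1 + 414.1 + 411.0 + 418.0 + 419.6 + 419.5 + 414.8 + 420.0 + 417.3) / 12 = 416.8833
s̄ = (11.2 + 11.9 + 9.6 + 10.8 + 9.2 + 10.8 + 8.0 + 6.3 + 9.2 + 12.0 + 8.2 + 8.7) / 12 = 9.6583
UCL = X̄̄ + A₃·s̄ = 416.8833 + 1.032 × 9.6583 = 426.8507

426.851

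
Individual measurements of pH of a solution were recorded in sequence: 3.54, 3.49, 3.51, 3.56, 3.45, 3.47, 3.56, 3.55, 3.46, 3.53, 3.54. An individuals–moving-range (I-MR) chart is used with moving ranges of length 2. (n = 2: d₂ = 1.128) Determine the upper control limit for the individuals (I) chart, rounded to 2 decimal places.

X̄ = (3.54 + 3.49 + 3.51 + 3.56 + 3.45 + 3.47 + 3.56 + 3.55 + 3.46 + 3.53 + 3.54) / 11 = 3.5145
Moving ranges: 0.05, 0.02, 0.05, 0.11, 0.02, 0.09, 0.01, 0.09, 0.07, 0.01; M̄R̄ = 0.5200 / 10 = 0.0520
UCL = X̄ + 3·M̄R̄/d₂ = 3.5145 + 3 × 0.0520 / 1.128 = 3.6528

3.65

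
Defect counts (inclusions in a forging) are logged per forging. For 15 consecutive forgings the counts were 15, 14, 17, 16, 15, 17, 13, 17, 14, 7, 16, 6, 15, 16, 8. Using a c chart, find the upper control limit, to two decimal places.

24.85

c̄ = (15 + 14 + 17 + 16 + 15 + 17 + 13 + 17 + 14 + 7 + 16 + 6 + 15 + 16 + 8) / 15 = 206 / 15 = 13.7333
UCL = c̄ + 3√c̄ = 13.7333 + 3 × √13.7333 = 13.7333 + 3 × 3.7059 = 24.8509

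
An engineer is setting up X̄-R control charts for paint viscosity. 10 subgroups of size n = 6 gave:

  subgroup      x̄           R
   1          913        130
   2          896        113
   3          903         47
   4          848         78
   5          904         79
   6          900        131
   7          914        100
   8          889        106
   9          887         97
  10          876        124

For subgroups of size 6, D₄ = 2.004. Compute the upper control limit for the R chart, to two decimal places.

R̄ = (130 + 113 + 47 + 78 + 79 + 131 + 100 + 106 + 97 + 124) / 10 = 1005.0000 / 10 = 100.5000
UCL_R = D₄·R̄ = 2.004 × 100.5000 = 201.4020

201.40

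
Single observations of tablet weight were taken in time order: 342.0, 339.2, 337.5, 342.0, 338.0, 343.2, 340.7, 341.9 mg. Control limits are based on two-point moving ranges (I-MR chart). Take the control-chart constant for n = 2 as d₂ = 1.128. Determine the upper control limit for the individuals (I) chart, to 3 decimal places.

348.883

X̄ = (342.0 + 339.2 + 337.5 + 342.0 + 338.0 + 343.2 + 340.7 + 341.9) / 8 = 340.5625
Moving ranges: 2.8, 1.7, 4.5, 4.0, 5.2, 2.5, 1.2; M̄R̄ = 21.9000 / 7 = 3.1286
UCL = X̄ + 3·M̄R̄/d₂ = 340.5625 + 3 × 3.1286 / 1.128 = 348.8832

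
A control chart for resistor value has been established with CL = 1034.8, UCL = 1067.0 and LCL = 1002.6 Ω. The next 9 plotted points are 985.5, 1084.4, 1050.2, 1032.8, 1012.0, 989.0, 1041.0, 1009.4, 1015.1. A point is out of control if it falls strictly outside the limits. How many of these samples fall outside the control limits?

Compare each point to [1002.6, 1067.0]: sample 1 = 985.5 < LCL; sample 2 = 1084.4 > UCL; sample 6 = 989.0 < LCL.

3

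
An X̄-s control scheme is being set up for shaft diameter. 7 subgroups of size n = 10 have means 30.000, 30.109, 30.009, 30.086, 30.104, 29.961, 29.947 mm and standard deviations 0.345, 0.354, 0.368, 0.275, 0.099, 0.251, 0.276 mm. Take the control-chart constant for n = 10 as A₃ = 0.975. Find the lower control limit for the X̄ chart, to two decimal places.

29.76

X̄̄ = (30.000 + 30.109 + 30.009 + 30.086 + 30.104 + 29.961 + 29.947) / 7 = 30.0309
s̄ = (0.345 + 0.354 + 0.368 + 0.275 + 0.099 + 0.251 + 0.276) / 7 = 0.2811
LCL = X̄̄ − A₃·s̄ = 30.0309 − 0.975 × 0.2811 = 29.7567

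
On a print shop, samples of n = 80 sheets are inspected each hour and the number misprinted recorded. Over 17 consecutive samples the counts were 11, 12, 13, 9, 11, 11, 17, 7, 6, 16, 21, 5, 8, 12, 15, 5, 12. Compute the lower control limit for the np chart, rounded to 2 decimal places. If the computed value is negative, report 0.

1.91

p̄ = Σdᵢ / (k·n) = 191 / (17 × 80) = 0.14044
LCL = np̄ − 3·√(np̄(1−p̄)) = 11.2353 − 3 × 3.1076 = 1.9124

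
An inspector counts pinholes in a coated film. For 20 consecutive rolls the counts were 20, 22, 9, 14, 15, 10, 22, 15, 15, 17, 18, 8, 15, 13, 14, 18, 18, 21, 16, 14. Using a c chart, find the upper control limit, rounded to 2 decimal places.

27.59

c̄ = (20 + 22 + 9 + 14 + 15 + 10 + 22 + 15 + 15 + 17 + 18 + 8 + 15 + 13 + 14 + 18 + 18 + 21 + 16 + 14) / 20 = 314 / 20 = 15.7000
UCL = c̄ + 3√c̄ = 15.7000 + 3 × √15.7000 = 15.7000 + 3 × 3.9623 = 27.5870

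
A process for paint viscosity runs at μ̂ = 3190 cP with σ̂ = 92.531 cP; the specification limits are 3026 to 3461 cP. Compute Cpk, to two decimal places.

0.59

Cpu = (USL − μ̂) / (3σ̂) = (3461 − 3190) / (3 × 92.531) = 0.9762; Cpl = (μ̂ − LSL) / (3σ̂) = (3190 − 3026) / (3 × 92.531) = 0.5908; Cpk = min(Cpu, Cpl) = 0.5908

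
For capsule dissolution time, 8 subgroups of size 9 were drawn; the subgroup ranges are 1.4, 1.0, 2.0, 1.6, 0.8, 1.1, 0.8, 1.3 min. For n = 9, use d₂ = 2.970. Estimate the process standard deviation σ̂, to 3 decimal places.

R̄ = (1.4 + 1.0 + 2.0 + 1.6 + 0.8 + 1.1 + 0.8 + 1.3) / 8 = 1.2500
σ̂ = R̄ / d₂ = 1.2500 / 2.970 = 0.4209

0.421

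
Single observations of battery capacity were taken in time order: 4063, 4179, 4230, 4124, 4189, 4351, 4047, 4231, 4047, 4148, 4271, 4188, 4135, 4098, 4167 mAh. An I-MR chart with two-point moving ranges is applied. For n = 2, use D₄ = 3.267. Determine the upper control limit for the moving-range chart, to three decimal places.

Moving ranges: 116, 51, 106, 65, 162, 304, 184, 184, 101, 123, 83, 53, 37, 69; M̄R̄ = 1638.0000 / 14 = 117.0000
UCL_MR = D₄·M̄R̄ = 3.267 × 117.0000 = 382.2390

382.239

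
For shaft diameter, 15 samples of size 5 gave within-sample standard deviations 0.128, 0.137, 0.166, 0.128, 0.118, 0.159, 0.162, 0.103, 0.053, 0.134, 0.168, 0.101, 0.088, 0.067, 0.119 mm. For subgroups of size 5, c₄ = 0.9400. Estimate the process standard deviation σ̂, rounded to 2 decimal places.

0.13

s̄ = (0.128 + 0.137 + 0.166 + 0.128 + 0.118 + 0.159 + 0.162 + 0.103 + 0.053 + 0.134 + 0.168 + 0.101 + 0.088 + 0.067 + 0.119) / 15 = 0.1221
σ̂ = s̄ / c₄ = 0.1221 / 0.9400 = 0.1299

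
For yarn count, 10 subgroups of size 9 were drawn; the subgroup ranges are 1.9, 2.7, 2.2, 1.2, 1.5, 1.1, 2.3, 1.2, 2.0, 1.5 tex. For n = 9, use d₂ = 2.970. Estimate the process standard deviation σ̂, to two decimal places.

R̄ = (1.9 + 2.7 + 2.2 + 1.2 + 1.5 + 1.1 + 2.3 + 1.2 + 2.0 + 1.5) / 10 = 1.7600
σ̂ = R̄ / d₂ = 1.7600 / 2.970 = 0.5926

0.59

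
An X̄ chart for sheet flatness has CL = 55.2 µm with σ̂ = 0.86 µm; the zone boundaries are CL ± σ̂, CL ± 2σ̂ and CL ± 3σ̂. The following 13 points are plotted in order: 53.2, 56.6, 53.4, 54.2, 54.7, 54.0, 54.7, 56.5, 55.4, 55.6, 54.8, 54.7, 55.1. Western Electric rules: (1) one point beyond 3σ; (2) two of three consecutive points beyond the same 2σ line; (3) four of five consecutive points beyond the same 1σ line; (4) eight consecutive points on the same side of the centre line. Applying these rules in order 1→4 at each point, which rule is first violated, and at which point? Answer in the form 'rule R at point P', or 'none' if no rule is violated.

rule 2 at point 3

Zone of each point (C = within 1σ̂, B = 1σ̂–2σ̂, A = 2σ̂–3σ̂, * = beyond 3σ̂; sign = side of CL): 1:-A, 2:+B, 3:-A, 4:-B, 5:-C, 6:-B, 7:-C, 8:+B, 9:+C, 10:+C, 11:-C, 12:-C, 13:-C
Rule 2 (two of three consecutive points beyond the same 2σ limit) is satisfied at point 3.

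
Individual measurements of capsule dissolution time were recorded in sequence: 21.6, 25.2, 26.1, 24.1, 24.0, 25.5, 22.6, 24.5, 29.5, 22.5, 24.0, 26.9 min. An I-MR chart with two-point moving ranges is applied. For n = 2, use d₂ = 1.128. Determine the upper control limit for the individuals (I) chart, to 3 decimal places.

X̄ = (21.6 + 25.2 + 26.1 + 24.1 + 24.0 + 25.5 + 22.6 + 24.5 + 29.5 + 22.5 + 24.0 + 26.9) / 12 = 24.7083
Moving ranges: 3.6, 0.9, 2.0, 0.1, 1.5, 2.9, 1.9, 5.0, 7.0, 1.5, 2.9; M̄R̄ = 29.3000 / 11 = 2.6636
UCL = X̄ + 3·M̄R̄/d₂ = 24.7083 + 3 × 2.6636 / 1.128 = 31.7925

31.792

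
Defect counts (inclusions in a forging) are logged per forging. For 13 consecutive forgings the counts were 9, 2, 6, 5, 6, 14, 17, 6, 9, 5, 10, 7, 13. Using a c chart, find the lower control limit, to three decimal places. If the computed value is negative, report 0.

0.000

c̄ = (9 + 2 + 6 + 5 + 6 + 14 + 17 + 6 + 9 + 5 + 10 + 7 + 13) / 13 = 109 / 13 = 8.3846
LCL = c̄ − 3√c̄ = 8.3846 − 3 × 2.8956 = -0.3022 → 0 (cannot be negative)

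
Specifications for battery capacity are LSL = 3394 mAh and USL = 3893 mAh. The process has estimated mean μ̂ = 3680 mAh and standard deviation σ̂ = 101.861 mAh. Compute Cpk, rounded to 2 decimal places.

0.70

Cpu = (USL − μ̂) / (3σ̂) = (3893 − 3680) / (3 × 101.861) = 0.6970; Cpl = (μ̂ − LSL) / (3σ̂) = (3680 − 3394) / (3 × 101.861) = 0.9359; Cpk = min(Cpu, Cpl) = 0.6970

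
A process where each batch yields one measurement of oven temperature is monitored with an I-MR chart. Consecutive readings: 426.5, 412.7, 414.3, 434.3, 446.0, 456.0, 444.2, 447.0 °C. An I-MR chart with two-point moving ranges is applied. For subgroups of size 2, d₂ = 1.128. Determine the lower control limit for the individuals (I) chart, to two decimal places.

X̄ = (426.5 + 412.7 + 414.3 + 434.3 + 446.0 + 456.0 + 444.2 + 447.0) / 8 = 435.1250
Moving ranges: 13.8, 1.6, 20.0, 11.7, 10.0, 11.8, 2.8; M̄R̄ = 71.7000 / 7 = 10.2429
LCL = X̄ − 3·M̄R̄/d₂ = 435.1250 − 3 × 10.2429 / 1.128 = 407.8834

407.88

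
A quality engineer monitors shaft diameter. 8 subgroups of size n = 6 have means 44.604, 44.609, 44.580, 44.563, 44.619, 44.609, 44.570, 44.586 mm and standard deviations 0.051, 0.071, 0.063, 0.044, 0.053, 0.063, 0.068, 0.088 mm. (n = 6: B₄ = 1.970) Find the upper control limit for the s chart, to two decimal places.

0.12

s̄ = (0.051 + 0.071 + 0.063 + 0.044 + 0.053 + 0.063 + 0.068 + 0.088) / 8 = 0.0626
UCL_s = B₄·s̄ = 1.970 × 0.0626 = 0.1234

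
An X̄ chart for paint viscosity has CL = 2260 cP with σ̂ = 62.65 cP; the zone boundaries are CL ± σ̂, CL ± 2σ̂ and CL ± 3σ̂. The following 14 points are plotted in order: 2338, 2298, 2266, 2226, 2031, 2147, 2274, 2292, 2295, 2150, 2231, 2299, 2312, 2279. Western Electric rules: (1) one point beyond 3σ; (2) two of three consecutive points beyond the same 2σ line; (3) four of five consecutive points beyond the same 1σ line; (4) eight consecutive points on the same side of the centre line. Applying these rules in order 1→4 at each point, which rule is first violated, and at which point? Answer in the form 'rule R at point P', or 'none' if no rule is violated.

Zone of each point (C = within 1σ̂, B = 1σ̂–2σ̂, A = 2σ̂–3σ̂, * = beyond 3σ̂; sign = side of CL): 1:+B, 2:+C, 3:+C, 4:-C, 5:-*, 6:-B, 7:+C, 8:+C, 9:+C, 10:-B, 11:-C, 12:+C, 13:+C, 14:+C
Rule 1 (one point beyond the 3σ limits) is satisfied at point 5.

rule 1 at point 5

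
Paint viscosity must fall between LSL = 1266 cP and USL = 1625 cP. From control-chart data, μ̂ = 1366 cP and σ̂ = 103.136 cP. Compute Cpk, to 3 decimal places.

0.323

Cpu = (USL − μ̂) / (3σ̂) = (1625 − 1366) / (3 × 103.136) = 0.8371; Cpl = (μ̂ − LSL) / (3σ̂) = (1366 − 1266) / (3 × 103.136) = 0.3232; Cpk = min(Cpu, Cpl) = 0.3232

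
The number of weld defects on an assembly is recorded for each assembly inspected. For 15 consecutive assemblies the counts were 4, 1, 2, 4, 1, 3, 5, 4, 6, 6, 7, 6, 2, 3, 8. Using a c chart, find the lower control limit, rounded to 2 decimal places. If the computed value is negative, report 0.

c̄ = (4 + 1 + 2 + 4 + 1 + 3 + 5 + 4 + 6 + 6 + 7 + 6 + 2 + 3 + 8) / 15 = 62 / 15 = 4.1333
LCL = c̄ − 3√c̄ = 4.1333 − 3 × 2.0331 = -1.9658 → 0 (cannot be negative)

0.00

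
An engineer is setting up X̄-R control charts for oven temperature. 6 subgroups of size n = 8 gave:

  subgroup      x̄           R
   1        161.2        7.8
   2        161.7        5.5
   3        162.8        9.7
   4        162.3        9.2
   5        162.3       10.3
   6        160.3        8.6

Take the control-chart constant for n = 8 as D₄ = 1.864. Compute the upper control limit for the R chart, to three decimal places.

15.875

R̄ = (7.8 + 5.5 + 9.7 + 9.2 + 10.3 + 8.6) / 6 = 51.1000 / 6 = 8.5167
UCL_R = D₄·R̄ = 1.864 × 8.5167 = 15.8751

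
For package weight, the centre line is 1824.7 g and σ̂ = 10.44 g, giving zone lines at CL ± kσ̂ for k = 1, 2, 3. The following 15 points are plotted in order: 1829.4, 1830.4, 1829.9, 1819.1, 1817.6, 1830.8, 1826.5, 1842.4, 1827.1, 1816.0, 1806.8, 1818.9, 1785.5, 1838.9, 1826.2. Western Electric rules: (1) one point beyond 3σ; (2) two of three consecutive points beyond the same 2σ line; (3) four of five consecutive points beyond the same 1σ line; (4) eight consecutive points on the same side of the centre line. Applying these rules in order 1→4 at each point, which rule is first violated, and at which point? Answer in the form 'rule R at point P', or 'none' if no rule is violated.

rule 1 at point 13

Zone of each point (C = within 1σ̂, B = 1σ̂–2σ̂, A = 2σ̂–3σ̂, * = beyond 3σ̂; sign = side of CL): 1:+C, 2:+C, 3:+C, 4:-C, 5:-C, 6:+C, 7:+C, 8:+B, 9:+C, 10:-C, 11:-B, 12:-C, 13:-*, 14:+B, 15:+C
Rule 1 (one point beyond the 3σ limits) is satisfied at point 13.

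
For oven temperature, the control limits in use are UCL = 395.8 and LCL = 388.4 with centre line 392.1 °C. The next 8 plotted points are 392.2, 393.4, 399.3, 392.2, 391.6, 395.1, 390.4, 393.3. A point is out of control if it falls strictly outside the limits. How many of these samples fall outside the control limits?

Compare each point to [388.4, 395.8]: sample 3 = 399.3 > UCL.

1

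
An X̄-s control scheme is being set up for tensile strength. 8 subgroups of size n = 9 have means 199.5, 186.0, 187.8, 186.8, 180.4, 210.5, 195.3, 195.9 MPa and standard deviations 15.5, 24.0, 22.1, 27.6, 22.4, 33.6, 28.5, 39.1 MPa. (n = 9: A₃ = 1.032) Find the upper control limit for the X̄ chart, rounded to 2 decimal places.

X̄̄ = (199.5 + 186.0 + 187.8 + 186.8 + 180.4 + 210.5 + 195.3 + 195.9) / 8 = 192.7750
s̄ = (15.5 + 24.0 + 22.1 + 27.6 + 22.4 + 33.6 + 28.5 + 39.1) / 8 = 26.6000
UCL = X̄̄ + A₃·s̄ = 192.7750 + 1.032 × 26.6000 = 220.2262

220.23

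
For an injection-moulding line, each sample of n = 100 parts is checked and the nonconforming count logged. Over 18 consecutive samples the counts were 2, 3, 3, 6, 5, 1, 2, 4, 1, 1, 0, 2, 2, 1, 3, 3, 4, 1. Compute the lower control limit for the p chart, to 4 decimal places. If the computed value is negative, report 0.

p̄ = Σdᵢ / (k·n) = 44 / (18 × 100) = 0.02444
LCL = p̄ − 3·√(p̄(1−p̄)/n) = 0.02444 − 3 × 0.01544 = -0.02188 → 0 (negative, so LCL = 0)

0.0000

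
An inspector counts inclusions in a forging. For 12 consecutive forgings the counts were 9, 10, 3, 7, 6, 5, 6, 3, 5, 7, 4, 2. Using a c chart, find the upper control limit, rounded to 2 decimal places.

c̄ = (9 + 10 + 3 + 7 + 6 + 5 + 6 + 3 + 5 + 7 + 4 + 2) / 12 = 67 / 12 = 5.5833
UCL = c̄ + 3√c̄ = 5.5833 + 3 × √5.5833 = 5.5833 + 3 × 2.3629 = 12.6721

12.67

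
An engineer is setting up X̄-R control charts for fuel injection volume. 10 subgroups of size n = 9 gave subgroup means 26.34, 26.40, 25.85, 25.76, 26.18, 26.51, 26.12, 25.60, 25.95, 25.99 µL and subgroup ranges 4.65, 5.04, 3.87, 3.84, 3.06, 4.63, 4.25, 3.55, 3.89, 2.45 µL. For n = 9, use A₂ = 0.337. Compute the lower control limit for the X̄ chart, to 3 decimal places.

24.748

X̄̄ = (26.34 + 26.40 + 25.85 + 25.76 + 26.18 + 26.51 + 26.12 + 25.60 + 25.95 + 25.99) / 10 = 260.7000 / 10 = 26.0700
R̄ = (4.65 + 5.04 + 3.87 + 3.84 + 3.06 + 4.63 + 4.25 + 3.55 + 3.89 + 2.45) / 10 = 39.2300 / 10 = 3.9230
LCL = X̄̄ − A₂·R̄ = 26.0700 − 0.337 × 3.9230 = 24.7479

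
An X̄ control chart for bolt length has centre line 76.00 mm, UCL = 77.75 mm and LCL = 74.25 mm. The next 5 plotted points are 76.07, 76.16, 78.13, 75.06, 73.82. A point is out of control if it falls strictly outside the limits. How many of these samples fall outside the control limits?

2

Compare each point to [74.25, 77.75]: sample 3 = 78.13 > UCL; sample 5 = 73.82 < LCL.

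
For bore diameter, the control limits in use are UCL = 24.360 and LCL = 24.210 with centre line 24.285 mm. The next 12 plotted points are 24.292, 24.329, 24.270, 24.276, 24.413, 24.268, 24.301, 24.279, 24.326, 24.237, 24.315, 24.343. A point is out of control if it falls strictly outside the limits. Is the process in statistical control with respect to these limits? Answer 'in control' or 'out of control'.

out of control

Compare each point to [24.210, 24.360]: sample 5 = 24.413 > UCL.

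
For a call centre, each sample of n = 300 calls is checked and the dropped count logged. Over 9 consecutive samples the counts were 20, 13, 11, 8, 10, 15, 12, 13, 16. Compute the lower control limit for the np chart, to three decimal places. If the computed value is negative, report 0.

2.488

p̄ = Σdᵢ / (k·n) = 118 / (9 × 300) = 0.04370
LCL = np̄ − 3·√(np̄(1−p̄)) = 13.1111 − 3 × 3.5409 = 2.4884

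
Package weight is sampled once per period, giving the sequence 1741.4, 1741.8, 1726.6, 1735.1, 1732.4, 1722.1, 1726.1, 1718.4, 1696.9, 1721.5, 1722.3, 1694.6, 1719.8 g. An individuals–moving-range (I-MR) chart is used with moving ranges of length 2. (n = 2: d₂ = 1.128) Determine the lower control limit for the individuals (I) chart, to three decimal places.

1690.066

X̄ = (1741.4 + 1741.8 + 1726.6 + 1735.1 + 1732.4 + 1722.1 + 1726.1 + 1718.4 + 1696.9 + 1721.5 + 1722.3 + 1694.6 + 1719.8) / 13 = 1723.0000
Moving ranges: 0.4, 15.2, 8.5, 2.7, 10.3, 4.0, 7.7, 21.5, 24.6, 0.8, 27.7, 25.2; M̄R̄ = 148.6000 / 12 = 12.3833
LCL = X̄ − 3·M̄R̄/d₂ = 1723.0000 − 3 × 12.3833 / 1.128 = 1690.0656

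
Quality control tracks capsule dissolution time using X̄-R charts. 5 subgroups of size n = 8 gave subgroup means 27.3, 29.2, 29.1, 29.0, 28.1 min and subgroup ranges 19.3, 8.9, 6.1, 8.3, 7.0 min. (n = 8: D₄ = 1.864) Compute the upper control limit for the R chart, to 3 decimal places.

R̄ = (19.3 + 8.9 + 6.1 + 8.3 + 7.0) / 5 = 49.6000 / 5 = 9.9200
UCL_R = D₄·R̄ = 1.864 × 9.9200 = 18.4909

18.491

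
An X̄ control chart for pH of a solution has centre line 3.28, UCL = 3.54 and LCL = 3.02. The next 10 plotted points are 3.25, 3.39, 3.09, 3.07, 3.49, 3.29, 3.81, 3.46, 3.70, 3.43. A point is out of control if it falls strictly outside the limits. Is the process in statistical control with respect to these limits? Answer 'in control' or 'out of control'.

out of control

Compare each point to [3.02, 3.54]: sample 7 = 3.81 > UCL; sample 9 = 3.70 > UCL.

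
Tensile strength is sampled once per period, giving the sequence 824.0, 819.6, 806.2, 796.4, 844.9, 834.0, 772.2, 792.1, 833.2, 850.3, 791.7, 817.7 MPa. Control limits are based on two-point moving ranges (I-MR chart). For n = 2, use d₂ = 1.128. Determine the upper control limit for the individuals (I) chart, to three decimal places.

X̄ = (824.0 + 819.6 + 806.2 + 796.4 + 844.9 + 834.0 + 772.2 + 792.1 + 833.2 + 850.3 + 791.7 + 817.7) / 12 = 815.1917
Moving ranges: 4.4, 13.4, 9.8, 48.5, 10.9, 61.8, 19.9, 41.1, 17.1, 58.6, 26.0; M̄R̄ = 311.5000 / 11 = 28.3182
UCL = X̄ + 3·M̄R̄/d₂ = 815.1917 + 3 × 28.3182 / 1.128 = 890.5060

890.506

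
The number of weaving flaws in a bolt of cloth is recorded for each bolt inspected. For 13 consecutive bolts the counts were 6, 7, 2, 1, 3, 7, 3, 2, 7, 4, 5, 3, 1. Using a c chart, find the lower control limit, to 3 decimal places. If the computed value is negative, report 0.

0.000

c̄ = (6 + 7 + 2 + 1 + 3 + 7 + 3 + 2 + 7 + 4 + 5 + 3 + 1) / 13 = 51 / 13 = 3.9231
LCL = c̄ − 3√c̄ = 3.9231 − 3 × 1.9807 = -2.0190 → 0 (cannot be negative)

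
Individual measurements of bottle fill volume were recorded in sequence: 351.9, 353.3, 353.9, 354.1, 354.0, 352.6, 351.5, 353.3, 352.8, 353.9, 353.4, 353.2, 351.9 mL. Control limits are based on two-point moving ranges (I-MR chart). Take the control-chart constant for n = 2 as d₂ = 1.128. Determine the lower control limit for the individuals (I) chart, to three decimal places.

350.801

X̄ = (351.9 + 353.3 + 353.9 + 354.1 + 354.0 + 352.6 + 351.5 + 353.3 + 352.8 + 353.9 + 353.4 + 353.2 + 351.9) / 13 = 353.0615
Moving ranges: 1.4, 0.6, 0.2, 0.1, 1.4, 1.1, 1.8, 0.5, 1.1, 0.5, 0.2, 1.3; M̄R̄ = 10.2000 / 12 = 0.8500
LCL = X̄ − 3·M̄R̄/d₂ = 353.0615 − 3 × 0.8500 / 1.128 = 350.8009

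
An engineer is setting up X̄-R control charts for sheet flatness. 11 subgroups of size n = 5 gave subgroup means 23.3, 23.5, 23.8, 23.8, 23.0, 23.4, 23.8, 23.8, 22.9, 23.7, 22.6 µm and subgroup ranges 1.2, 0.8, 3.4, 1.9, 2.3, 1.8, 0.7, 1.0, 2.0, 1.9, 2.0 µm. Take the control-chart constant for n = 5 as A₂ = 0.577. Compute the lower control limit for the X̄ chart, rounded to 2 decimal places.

X̄̄ = (23.3 + 23.5 + 23.8 + 23.8 + 23.0 + 23.4 + 23.8 + 23.8 + 22.9 + 23.7 + 22.6) / 11 = 257.6000 / 11 = 23.4182
R̄ = (1.2 + 0.8 + 3.4 + 1.9 + 2.3 + 1.8 + 0.7 + 1.0 + 2.0 + 1.9 + 2.0) / 11 = 19.0000 / 11 = 1.7273
LCL = X̄̄ − A₂·R̄ = 23.4182 − 0.577 × 1.7273 = 22.4215

22.42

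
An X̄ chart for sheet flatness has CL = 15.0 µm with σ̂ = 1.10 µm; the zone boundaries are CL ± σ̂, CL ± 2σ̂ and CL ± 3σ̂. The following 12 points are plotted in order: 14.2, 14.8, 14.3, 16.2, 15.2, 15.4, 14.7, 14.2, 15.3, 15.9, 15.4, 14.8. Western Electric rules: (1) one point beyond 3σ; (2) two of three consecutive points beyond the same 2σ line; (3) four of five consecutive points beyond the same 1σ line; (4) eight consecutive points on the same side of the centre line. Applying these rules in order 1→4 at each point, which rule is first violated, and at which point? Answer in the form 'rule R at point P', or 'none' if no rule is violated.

none

Zone of each point (C = within 1σ̂, B = 1σ̂–2σ̂, A = 2σ̂–3σ̂, * = beyond 3σ̂; sign = side of CL): 1:-C, 2:-C, 3:-C, 4:+B, 5:+C, 6:+C, 7:-C, 8:-C, 9:+C, 10:+C, 11:+C, 12:-C
No rule fires across all 12 points.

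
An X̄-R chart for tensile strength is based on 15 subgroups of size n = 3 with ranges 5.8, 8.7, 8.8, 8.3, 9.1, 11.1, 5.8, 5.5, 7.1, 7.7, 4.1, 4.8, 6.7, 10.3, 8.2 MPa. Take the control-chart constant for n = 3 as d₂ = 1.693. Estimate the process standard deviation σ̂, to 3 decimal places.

R̄ = (5.8 + 8.7 + 8.8 + 8.3 + 9.1 + 11.1 + 5.8 + 5.5 + 7.1 + 7.7 + 4.1 + 4.8 + 6.7 + 10.3 + 8.2) / 15 = 7.4667
σ̂ = R̄ / d₂ = 7.4667 / 1.693 = 4.4103

4.410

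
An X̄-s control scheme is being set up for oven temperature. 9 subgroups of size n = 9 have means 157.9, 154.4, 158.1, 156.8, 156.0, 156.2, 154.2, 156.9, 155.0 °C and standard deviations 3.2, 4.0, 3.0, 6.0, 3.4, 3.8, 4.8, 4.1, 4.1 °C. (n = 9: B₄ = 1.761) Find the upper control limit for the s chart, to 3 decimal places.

s̄ = (3.2 + 4.0 + 3.0 + 6.0 + 3.4 + 3.8 + 4.8 + 4.1 + 4.1) / 9 = 4.0444
UCL_s = B₄·s̄ = 1.761 × 4.0444 = 7.1223

7.122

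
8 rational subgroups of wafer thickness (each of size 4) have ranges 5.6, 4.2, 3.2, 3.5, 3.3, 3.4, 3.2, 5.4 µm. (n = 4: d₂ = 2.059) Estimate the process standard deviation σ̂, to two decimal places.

1.93

R̄ = (5.6 + 4.2 + 3.2 + 3.5 + 3.3 + 3.4 + 3.2 + 5.4) / 8 = 3.9750
σ̂ = R̄ / d₂ = 3.9750 / 2.059 = 1.9305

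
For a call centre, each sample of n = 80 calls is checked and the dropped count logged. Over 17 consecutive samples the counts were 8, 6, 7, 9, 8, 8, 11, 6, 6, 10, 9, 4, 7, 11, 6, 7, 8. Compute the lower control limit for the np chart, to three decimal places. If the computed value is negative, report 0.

0.000

p̄ = Σdᵢ / (k·n) = 131 / (17 × 80) = 0.09632
LCL = np̄ − 3·√(np̄(1−p̄)) = 7.7059 − 3 × 2.6389 = -0.2107 → 0 (negative, so LCL = 0)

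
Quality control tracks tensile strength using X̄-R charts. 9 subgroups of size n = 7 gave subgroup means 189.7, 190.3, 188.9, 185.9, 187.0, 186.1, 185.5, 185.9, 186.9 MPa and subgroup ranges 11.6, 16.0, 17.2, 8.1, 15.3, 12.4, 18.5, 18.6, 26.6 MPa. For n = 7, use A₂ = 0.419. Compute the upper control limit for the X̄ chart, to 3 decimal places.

194.074

X̄̄ = (189.7 + 190.3 + 188.9 + 185.9 + 187.0 + 186.1 + 185.5 + 185.9 + 186.9) / 9 = 1686.2000 / 9 = 187.3556
R̄ = (11.6 + 16.0 + 17.2 + 8.1 + 15.3 + 12.4 + 18.5 + 18.6 + 26.6) / 9 = 144.3000 / 9 = 16.0333
UCL = X̄̄ + A₂·R̄ = 187.3556 + 0.419 × 16.0333 = 194.0735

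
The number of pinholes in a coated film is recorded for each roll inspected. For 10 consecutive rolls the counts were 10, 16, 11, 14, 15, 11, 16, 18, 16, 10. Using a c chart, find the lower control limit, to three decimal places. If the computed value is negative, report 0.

2.596

c̄ = (10 + 16 + 11 + 14 + 15 + 11 + 16 + 18 + 16 + 10) / 10 = 137 / 10 = 13.7000
LCL = c̄ − 3√c̄ = 13.7000 − 3 × 3.7014 = 2.5959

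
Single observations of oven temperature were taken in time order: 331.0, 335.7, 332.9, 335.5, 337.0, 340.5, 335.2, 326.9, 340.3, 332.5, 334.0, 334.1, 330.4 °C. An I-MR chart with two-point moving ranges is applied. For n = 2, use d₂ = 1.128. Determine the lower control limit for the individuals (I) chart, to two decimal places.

X̄ = (331.0 + 335.7 + 332.9 + 335.5 + 337.0 + 340.5 + 335.2 + 326.9 + 340.3 + 332.5 + 334.0 + 334.1 + 330.4) / 13 = 334.3077
Moving ranges: 4.7, 2.8, 2.6, 1.5, 3.5, 5.3, 8.3, 13.4, 7.8, 1.5, 0.1, 3.7; M̄R̄ = 55.2000 / 12 = 4.6000
LCL = X̄ − 3·M̄R̄/d₂ = 334.3077 − 3 × 4.6000 / 1.128 = 322.0736

322.07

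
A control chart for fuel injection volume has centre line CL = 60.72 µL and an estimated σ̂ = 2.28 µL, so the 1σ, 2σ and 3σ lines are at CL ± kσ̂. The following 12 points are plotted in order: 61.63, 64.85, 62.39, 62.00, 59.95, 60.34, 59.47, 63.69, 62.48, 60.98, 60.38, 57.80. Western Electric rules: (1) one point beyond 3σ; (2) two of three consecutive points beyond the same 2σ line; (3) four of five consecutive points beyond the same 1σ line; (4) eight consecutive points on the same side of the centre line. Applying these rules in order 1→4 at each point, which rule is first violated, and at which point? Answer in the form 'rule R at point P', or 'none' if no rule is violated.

none

Zone of each point (C = within 1σ̂, B = 1σ̂–2σ̂, A = 2σ̂–3σ̂, * = beyond 3σ̂; sign = side of CL): 1:+C, 2:+B, 3:+C, 4:+C, 5:-C, 6:-C, 7:-C, 8:+B, 9:+C, 10:+C, 11:-C, 12:-B
No rule fires across all 12 points.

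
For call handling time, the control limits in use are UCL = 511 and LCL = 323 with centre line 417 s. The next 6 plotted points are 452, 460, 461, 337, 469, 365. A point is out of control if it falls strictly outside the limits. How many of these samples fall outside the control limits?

0

All 6 points lie within [323, 511].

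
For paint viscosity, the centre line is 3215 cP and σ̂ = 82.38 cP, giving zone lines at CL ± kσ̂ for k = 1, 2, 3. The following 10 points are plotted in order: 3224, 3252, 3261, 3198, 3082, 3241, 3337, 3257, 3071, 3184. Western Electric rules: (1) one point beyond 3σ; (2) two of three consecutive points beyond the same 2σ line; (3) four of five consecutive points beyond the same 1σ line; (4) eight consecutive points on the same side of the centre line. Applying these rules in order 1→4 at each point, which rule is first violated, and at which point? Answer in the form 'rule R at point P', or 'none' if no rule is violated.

none

Zone of each point (C = within 1σ̂, B = 1σ̂–2σ̂, A = 2σ̂–3σ̂, * = beyond 3σ̂; sign = side of CL): 1:+C, 2:+C, 3:+C, 4:-C, 5:-B, 6:+C, 7:+B, 8:+C, 9:-B, 10:-C
No rule fires across all 10 points.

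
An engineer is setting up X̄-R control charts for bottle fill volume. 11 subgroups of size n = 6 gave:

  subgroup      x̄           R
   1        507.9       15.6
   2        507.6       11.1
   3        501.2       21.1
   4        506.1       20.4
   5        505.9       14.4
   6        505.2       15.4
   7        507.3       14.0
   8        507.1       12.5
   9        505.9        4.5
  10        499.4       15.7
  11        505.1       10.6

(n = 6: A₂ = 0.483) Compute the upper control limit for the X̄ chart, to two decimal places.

512.16

X̄̄ = (507.9 + 507.6 + 501.2 + 506.1 + 505.9 + 505.2 + 507.3 + 507.1 + 505.9 + 499.4 + 505.1) / 11 = 5558.7000 / 11 = 505.3364
R̄ = (15.6 + 11.1 + 21.1 + 20.4 + 14.4 + 15.4 + 14.0 + 12.5 + 4.5 + 15.7 + 10.6) / 11 = 155.3000 / 11 = 14.1182
UCL = X̄̄ + A₂·R̄ = 505.3364 + 0.483 × 14.1182 = 512.1554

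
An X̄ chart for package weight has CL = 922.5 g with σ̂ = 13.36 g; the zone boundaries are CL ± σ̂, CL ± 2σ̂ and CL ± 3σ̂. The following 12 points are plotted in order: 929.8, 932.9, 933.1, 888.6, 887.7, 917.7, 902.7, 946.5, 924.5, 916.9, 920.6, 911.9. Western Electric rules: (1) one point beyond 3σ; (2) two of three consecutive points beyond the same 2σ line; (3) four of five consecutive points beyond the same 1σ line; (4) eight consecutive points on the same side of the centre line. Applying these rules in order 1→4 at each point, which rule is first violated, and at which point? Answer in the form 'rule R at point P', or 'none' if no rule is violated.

Zone of each point (C = within 1σ̂, B = 1σ̂–2σ̂, A = 2σ̂–3σ̂, * = beyond 3σ̂; sign = side of CL): 1:+C, 2:+C, 3:+C, 4:-A, 5:-A, 6:-C, 7:-B, 8:+B, 9:+C, 10:-C, 11:-C, 12:-C
Rule 2 (two of three consecutive points beyond the same 2σ limit) is satisfied at point 5.

rule 2 at point 5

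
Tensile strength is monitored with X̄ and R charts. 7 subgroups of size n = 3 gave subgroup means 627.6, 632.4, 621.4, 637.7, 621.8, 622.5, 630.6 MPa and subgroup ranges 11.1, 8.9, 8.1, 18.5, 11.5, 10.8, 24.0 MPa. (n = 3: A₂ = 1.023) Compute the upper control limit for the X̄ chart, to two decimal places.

641.29

X̄̄ = (627.6 + 632.4 + 621.4 + 637.7 + 621.8 + 622.5 + 630.6) / 7 = 4394.0000 / 7 = 627.7143
R̄ = (11.1 + 8.9 + 8.1 + 18.5 + 11.5 + 10.8 + 24.0) / 7 = 92.9000 / 7 = 13.2714
UCL = X̄̄ + A₂·R̄ = 627.7143 + 1.023 × 13.2714 = 641.2910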